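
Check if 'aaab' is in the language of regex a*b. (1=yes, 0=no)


Pattern: a*b
String: 'aaab'
Pattern requires: zero or more 'a's followed by exactly one 'b'
Found 3 leading 'a's
Remaining: 'b'
Remaining is exactly 'b' -> match
Result: 1

1


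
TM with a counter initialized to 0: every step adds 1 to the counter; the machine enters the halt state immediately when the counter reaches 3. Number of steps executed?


Counter starts at 0. Counting sequence:
  Step 1: counter = 1
  Step 2: counter = 2
  Step 3: counter = 3
Counter reached 3 -> halt
Total steps = 3

3


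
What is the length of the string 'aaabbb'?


String: 'aaabbb'
Counting characters:
  'a' appears 3 time(s)
  'b' appears 3 time(s)
Total length = 3 + 3 = 6

6


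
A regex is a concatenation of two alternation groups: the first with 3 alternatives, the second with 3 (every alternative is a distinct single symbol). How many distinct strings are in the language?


First group: 3 alternatives
Second group: 3 alternatives
Concatenation: each choice from group 1 pairs with each from group 2
Total = 3 x 3 = 9

9


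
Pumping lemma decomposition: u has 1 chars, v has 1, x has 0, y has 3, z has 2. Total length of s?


|s| = |u| + |v| + |x| + |y| + |z|
= 1 + 1 + 0 + 3 + 2
= 2 + 0 + 5
= 2 + 5
= 7

7


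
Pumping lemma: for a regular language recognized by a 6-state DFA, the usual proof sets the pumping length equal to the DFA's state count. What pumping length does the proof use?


Pumping lemma for regular languages (standard proof):
Take p = |Q|, the number of DFA states.
Any string of length >= |Q| passes through |Q|+1 states while reading its first |Q| symbols,
so by pigeonhole some state repeats, giving the loop that can be pumped.
Here |Q| = 6
Therefore the proof uses p = 6

6


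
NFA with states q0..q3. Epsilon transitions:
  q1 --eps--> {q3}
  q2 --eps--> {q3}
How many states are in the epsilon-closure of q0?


Starting from q0
Initialize closure = {q0}
q0 has no outgoing epsilon transitions -> nothing to add
Final closure: {q0}
Size = 1

1


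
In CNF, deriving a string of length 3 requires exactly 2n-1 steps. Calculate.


Chomsky Normal Form derivation:
String length n = 3
Each step either:
  - Splits a nonterminal into two (n-1 such steps)
  - Converts a nonterminal to terminal (n such steps)
Total = (n-1) + n = 2n - 1
= 2(3) - 1
= 6 - 1
= 5

5


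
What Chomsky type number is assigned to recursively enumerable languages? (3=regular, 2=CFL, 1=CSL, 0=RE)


Chomsky hierarchy levels:
  Type 3: Regular (DFA/NFA/regex)
  Type 2: Context-free (PDA)
  Type 1: Context-sensitive
  Type 0: Recursively enumerable (TM)
'recursively enumerable' corresponds to Type 0

0


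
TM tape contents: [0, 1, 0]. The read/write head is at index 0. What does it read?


Tape: [0, 1, 0]
Positions: 0 1 2
Values:    0 1 0
Head at position 0
tape[0] = 0

0


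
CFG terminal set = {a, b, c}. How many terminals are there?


Terminal symbols: a, b, c
Counting each: a (#1), b (#2), c (#3)
Total = 3

3


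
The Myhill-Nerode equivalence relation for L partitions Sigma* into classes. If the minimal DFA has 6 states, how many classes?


Myhill-Nerode theorem:
Number of equivalence classes = number of states in minimal DFA
Minimal DFA states = 6
Therefore equivalence classes = 6

6


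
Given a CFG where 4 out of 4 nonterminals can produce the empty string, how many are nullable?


Nonterminals: {S, A, B, C}
A nonterminal is nullable if it can derive epsilon
Counting nullable nonterminals: 4
Total nullable = 4

4


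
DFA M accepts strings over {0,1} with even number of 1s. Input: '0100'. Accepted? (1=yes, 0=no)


DFA has 2 states: q_even (start, accept=yes) and q_odd
Processing string '0100' character by character:
  Position 0: read '0', 1-count=0 -> q_even (no change)
  Position 1: read '1', 1-count=1 -> q_odd
  Position 2: read '0', 1-count=1 -> q_odd (no change)
  Position 3: read '0', 1-count=1 -> q_odd (no change)
Final state: q_odd, total 1s = 1 (odd); the DFA requires an even count -> reject

0


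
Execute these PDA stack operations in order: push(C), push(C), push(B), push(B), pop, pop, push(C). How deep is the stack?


Tracing stack operations:
  push(C) -> stack = [C], depth=1
  push(C) -> stack = [C,C], depth=2
  push(B) -> stack = [C,C,B], depth=3
  push(B) -> stack = [C,C,B,B], depth=4
  pop -> removed B, stack = [C,C,B], depth=3
  pop -> removed B, stack = [C,C], depth=2
  push(C) -> stack = [C,C,C], depth=3
Final depth = 3

3


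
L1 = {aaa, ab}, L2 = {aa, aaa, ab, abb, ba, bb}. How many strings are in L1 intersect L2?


L1 = {aaa, ab}
L2 = {aa, aaa, ab, abb, ba, bb}
Checking each string in L1 against L2:
  'aaa': in L2? Yes
  'ab': in L2? Yes
Intersection = {aaa, ab}
|L1 ∩ L2| = 2

2


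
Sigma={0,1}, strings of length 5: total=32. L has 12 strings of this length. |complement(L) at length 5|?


Alphabet: {0,1}
String length: 5
Total strings of length 5 = 2^5 = 32
Strings in L = 12
Complement = total - |L|
= 32 - 12
= 20

20


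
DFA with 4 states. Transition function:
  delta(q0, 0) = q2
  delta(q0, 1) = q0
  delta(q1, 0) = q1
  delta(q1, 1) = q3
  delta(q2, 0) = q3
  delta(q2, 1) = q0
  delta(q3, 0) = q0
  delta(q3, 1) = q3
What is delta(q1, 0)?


Looking up transition function:
delta(q1, 0) in the table
Row: q1, Column: 0
Result: q1

q1


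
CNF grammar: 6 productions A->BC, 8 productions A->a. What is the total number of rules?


CNF allows two rule forms:
  A -> BC (binary): 6 rules
  A -> a (terminal): 8 rules
Total = 6 + 8 = 14

14


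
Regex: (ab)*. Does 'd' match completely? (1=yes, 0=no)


Pattern: (ab)*
String: 'd'
Pattern requires: zero or more repetitions of 'ab'
Length 1 is odd -> cannot be (ab)* -> no match
Result: 0

0


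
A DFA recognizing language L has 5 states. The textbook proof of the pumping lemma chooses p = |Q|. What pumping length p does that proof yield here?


Pumping lemma for regular languages (standard proof):
Take p = |Q|, the number of DFA states.
Any string of length >= |Q| passes through |Q|+1 states while reading its first |Q| symbols,
so by pigeonhole some state repeats, giving the loop that can be pumped.
Here |Q| = 5
Therefore the proof uses p = 5

5


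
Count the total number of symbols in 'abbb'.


String: 'abbb'
Counting characters:
  'a' appears 1 time(s)
  'b' appears 3 time(s)
Total length = 1 + 3 = 4

4


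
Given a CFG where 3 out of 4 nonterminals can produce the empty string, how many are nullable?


Nonterminals: {S, A, B, C}
A nonterminal is nullable if it can derive epsilon
Counting nullable nonterminals: 3
Total nullable = 3

3


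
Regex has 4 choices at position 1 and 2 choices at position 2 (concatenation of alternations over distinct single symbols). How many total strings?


First group: 4 alternatives
Second group: 2 alternatives
Concatenation: each choice from group 1 pairs with each from group 2
Total = 4 x 2 = 8

8


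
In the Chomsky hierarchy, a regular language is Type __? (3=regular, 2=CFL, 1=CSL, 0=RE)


Chomsky hierarchy levels:
  Type 3: Regular (DFA/NFA/regex)
  Type 2: Context-free (PDA)
  Type 1: Context-sensitive
  Type 0: Recursively enumerable (TM)
'regular' corresponds to Type 3

3


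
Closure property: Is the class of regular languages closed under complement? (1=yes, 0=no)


Regular languages are closed under all standard operations:
- Union: Yes (product construction)
- Intersection: Yes (product construction)
- Complement: Yes (swap accept/reject)
- Concatenation: Yes (NFA construction)
Operation: complement -> Closed

1


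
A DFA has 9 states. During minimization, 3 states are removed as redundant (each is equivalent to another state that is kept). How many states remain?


Original DFA: 9 states
Redundant states removed: 3
Minimized states = original - removed
= 9 - 3
= 6

6


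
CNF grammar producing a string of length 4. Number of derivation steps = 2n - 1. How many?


Chomsky Normal Form derivation:
String length n = 4
Each step either:
  - Splits a nonterminal into two (n-1 such steps)
  - Converts a nonterminal to terminal (n such steps)
Total = (n-1) + n = 2n - 1
= 2(4) - 1
= 8 - 1
= 7

7


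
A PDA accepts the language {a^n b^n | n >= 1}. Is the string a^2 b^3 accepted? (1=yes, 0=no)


Language requires equal numbers of a's and b's
PDA pushes for each 'a', pops for each 'b'
Number of a's = 2
Number of b's = 3
2 != 3 -> Reject

0


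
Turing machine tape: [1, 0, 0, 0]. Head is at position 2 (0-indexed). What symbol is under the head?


Tape: [1, 0, 0, 0]
Positions: 0 1 2 3
Values:    1 0 0 0
Head at position 2
tape[2] = 0

0


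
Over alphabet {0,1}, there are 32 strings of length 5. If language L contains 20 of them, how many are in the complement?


Alphabet: {0,1}
String length: 5
Total strings of length 5 = 2^5 = 32
Strings in L = 20
Complement = total - |L|
= 32 - 20
= 12

12


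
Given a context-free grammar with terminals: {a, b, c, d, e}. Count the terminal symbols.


Terminal symbols: a, b, c, d, e
Counting each: a (#1), b (#2), c (#3), d (#4), e (#5)
Total = 5

5


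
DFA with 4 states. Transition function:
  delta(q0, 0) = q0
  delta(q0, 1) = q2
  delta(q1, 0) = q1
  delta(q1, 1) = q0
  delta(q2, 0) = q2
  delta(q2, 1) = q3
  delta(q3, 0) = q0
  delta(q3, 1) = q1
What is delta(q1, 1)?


Looking up transition function:
delta(q1, 1) in the table
Row: q1, Column: 1
Result: q0

q0


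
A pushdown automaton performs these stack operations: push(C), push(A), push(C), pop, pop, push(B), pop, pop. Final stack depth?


Tracing stack operations:
  push(C) -> stack = [C], depth=1
  push(A) -> stack = [C,A], depth=2
  push(C) -> stack = [C,A,C], depth=3
  pop -> removed C, stack = [C,A], depth=2
  pop -> removed A, stack = [C], depth=1
  push(B) -> stack = [C,B], depth=2
  pop -> removed B, stack = [C], depth=1
  pop -> removed C, stack = [], depth=0
Final depth = 0

0


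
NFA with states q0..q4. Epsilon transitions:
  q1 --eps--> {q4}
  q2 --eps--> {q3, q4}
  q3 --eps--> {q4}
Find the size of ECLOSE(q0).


Starting from q0
Initialize closure = {q0}
q0 has no outgoing epsilon transitions -> nothing to add
Final closure: {q0}
Size = 1

1


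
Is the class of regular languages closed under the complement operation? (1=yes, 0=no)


Regular languages are closed under:
- Union (DFA product construction)
- Intersection (DFA product construction)
- Complement (swap accept/reject states)
- Concatenation (NFA construction)
- Kleene star (NFA construction)
complement is in this list
Therefore: closed

1


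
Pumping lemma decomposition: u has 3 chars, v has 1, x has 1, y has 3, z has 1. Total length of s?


|s| = |u| + |v| + |x| + |y| + |z|
= 3 + 1 + 1 + 3 + 1
= 4 + 1 + 4
= 5 + 4
= 9

9


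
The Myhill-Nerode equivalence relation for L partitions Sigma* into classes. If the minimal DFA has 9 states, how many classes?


Myhill-Nerode theorem:
Number of equivalence classes = number of states in minimal DFA
Minimal DFA states = 9
Therefore equivalence classes = 9

9


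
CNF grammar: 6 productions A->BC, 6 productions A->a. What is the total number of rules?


CNF allows two rule forms:
  A -> BC (binary): 6 rules
  A -> a (terminal): 6 rules
Total = 6 + 6 = 12

12


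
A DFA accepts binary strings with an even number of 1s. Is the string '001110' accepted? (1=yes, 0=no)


DFA has 2 states: q_even (start, accept=yes) and q_odd
Processing string '001110' character by character:
  Position 0: read '0', 1-count=0 -> q_even (no change)
  Position 1: read '0', 1-count=0 -> q_even (no change)
  Position 2: read '1', 1-count=1 -> q_odd
  Position 3: read '1', 1-count=2 -> q_even
  Position 4: read '1', 1-count=3 -> q_odd
  Position 5: read '0', 1-count=3 -> q_odd (no change)
Final state: q_odd, total 1s = 3 (odd); the DFA requires an even count -> reject

0


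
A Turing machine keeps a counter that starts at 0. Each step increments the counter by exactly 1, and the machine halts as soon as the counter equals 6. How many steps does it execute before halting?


Counter starts at 0. Counting sequence:
  Step 1: counter = 1
  Step 2: counter = 2
  Step 3: counter = 3
  Step 4: counter = 4
  Step 5: counter = 5
  Step 6: counter = 6
Counter reached 6 -> halt
Total steps = 6

6


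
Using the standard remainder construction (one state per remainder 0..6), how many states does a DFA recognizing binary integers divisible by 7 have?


Divisibility by 7 is tracked via the remainder mod 7: 0, 1, ..., 6
The construction assigns one state to each remainder
Number of remainders = 7

7


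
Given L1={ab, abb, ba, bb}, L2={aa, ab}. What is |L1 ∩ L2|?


L1 = {ab, abb, ba, bb}
L2 = {aa, ab}
Checking each string in L1 against L2:
  'ab': in L2? Yes
  'abb': in L2? No
  'ba': in L2? No
  'bb': in L2? No
Intersection = {ab}
|L1 ∩ L2| = 1

1


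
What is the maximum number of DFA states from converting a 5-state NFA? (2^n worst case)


NFA has 5 states
Subset construction: each DFA state = subset of NFA states
Maximum subsets = 2^5
2^5 = 32

32


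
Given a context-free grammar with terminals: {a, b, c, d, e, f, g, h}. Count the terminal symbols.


Terminal symbols: a, b, c, d, e, f, g, h
Counting each: a (#1), b (#2), c (#3), d (#4), e (#5), f (#6), g (#7), h (#8)
Total = 8

8


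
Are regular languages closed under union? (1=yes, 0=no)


Regular languages are closed under:
- Union (DFA product construction)
- Intersection (DFA product construction)
- Complement (swap accept/reject states)
- Concatenation (NFA construction)
- Kleene star (NFA construction)
union is in this list
Therefore: closed

1


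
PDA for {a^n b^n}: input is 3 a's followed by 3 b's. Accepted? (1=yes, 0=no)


Language requires equal numbers of a's and b's
PDA pushes for each 'a', pops for each 'b'
Number of a's = 3
Number of b's = 3
3 == 3 -> Accept

1


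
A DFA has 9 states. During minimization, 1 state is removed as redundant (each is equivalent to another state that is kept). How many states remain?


Original DFA: 9 states
Redundant states removed: 1
Minimized states = original - removed
= 9 - 1
= 8

8


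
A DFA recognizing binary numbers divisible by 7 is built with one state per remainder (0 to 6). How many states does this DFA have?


Divisibility by 7 is tracked via the remainder mod 7: 0, 1, ..., 6
The construction assigns one state to each remainder
Number of remainders = 7

7


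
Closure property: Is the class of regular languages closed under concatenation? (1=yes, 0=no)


Regular languages are closed under all standard operations:
- Union: Yes (product construction)
- Intersection: Yes (product construction)
- Complement: Yes (swap accept/reject)
- Concatenation: Yes (NFA construction)
Operation: concatenation -> Closed

1


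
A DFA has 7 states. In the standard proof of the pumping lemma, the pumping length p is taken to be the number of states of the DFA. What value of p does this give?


Pumping lemma for regular languages (standard proof):
Take p = |Q|, the number of DFA states.
Any string of length >= |Q| passes through |Q|+1 states while reading its first |Q| symbols,
so by pigeonhole some state repeats, giving the loop that can be pumped.
Here |Q| = 7
Therefore the proof uses p = 7

7


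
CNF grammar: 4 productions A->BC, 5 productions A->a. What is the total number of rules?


CNF allows two rule forms:
  A -> BC (binary): 4 rules
  A -> a (terminal): 5 rules
Total = 4 + 5 = 9

9


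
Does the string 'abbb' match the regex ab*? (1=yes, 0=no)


Pattern: ab*
String: 'abbb'
Pattern requires: exactly one 'a' followed by zero or more 'b's
First char is 'a' -> OK
Rest 'bbb': all b's? Yes
Result: 1

1


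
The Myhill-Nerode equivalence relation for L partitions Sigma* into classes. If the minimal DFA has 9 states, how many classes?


Myhill-Nerode theorem:
Number of equivalence classes = number of states in minimal DFA
Minimal DFA states = 9
Therefore equivalence classes = 9

9


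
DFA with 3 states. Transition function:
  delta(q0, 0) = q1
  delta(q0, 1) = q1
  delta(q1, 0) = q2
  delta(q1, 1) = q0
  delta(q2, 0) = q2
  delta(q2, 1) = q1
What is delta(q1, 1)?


Looking up transition function:
delta(q1, 1) in the table
Row: q1, Column: 1
Result: q0

q0


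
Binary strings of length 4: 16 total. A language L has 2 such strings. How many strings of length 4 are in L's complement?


Alphabet: {0,1}
String length: 4
Total strings of length 4 = 2^4 = 16
Strings in L = 2
Complement = total - |L|
= 16 - 2
= 14

14


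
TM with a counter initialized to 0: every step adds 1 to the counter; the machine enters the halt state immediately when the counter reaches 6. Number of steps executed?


Counter starts at 0. Counting sequence:
  Step 1: counter = 1
  Step 2: counter = 2
  Step 3: counter = 3
  Step 4: counter = 4
  Step 5: counter = 5
  Step 6: counter = 6
Counter reached 6 -> halt
Total steps = 6

6


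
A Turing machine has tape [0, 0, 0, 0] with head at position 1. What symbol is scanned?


Tape: [0, 0, 0, 0]
Positions: 0 1 2 3
Values:    0 0 0 0
Head at position 1
tape[1] = 0

0


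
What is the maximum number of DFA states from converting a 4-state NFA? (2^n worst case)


NFA has 4 states
Subset construction: each DFA state = subset of NFA states
Maximum subsets = 2^4
2^4 = 16

16


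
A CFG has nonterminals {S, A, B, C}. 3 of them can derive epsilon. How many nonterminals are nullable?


Nonterminals: {S, A, B, C}
A nonterminal is nullable if it can derive epsilon
Counting nullable nonterminals: 3
Total nullable = 3

3


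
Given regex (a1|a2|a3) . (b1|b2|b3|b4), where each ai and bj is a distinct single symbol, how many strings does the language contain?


First group: 3 alternatives
Second group: 4 alternatives
Concatenation: each choice from group 1 pairs with each from group 2
Total = 3 x 4 = 12

12


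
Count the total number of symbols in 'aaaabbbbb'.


String: 'aaaabbbbb'
Counting characters:
  'a' appears 4 time(s)
  'b' appears 5 time(s)
Total length = 4 + 5 = 9

9


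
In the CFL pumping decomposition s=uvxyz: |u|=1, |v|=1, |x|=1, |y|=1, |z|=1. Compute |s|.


|s| = |u| + |v| + |x| + |y| + |z|
= 1 + 1 + 1 + 1 + 1
= 2 + 1 + 2
= 3 + 2
= 5

5


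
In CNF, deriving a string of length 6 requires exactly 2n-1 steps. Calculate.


Chomsky Normal Form derivation:
String length n = 6
Each step either:
  - Splits a nonterminal into two (n-1 such steps)
  - Converts a nonterminal to terminal (n such steps)
Total = (n-1) + n = 2n - 1
= 2(6) - 1
= 12 - 1
= 11

11


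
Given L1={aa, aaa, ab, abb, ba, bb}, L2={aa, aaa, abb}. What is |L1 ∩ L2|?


L1 = {aa, aaa, ab, abb, ba, bb}
L2 = {aa, aaa, abb}
Checking each string in L1 against L2:
  'aa': in L2? Yes
  'aaa': in L2? Yes
  'ab': in L2? No
  'abb': in L2? Yes
  'ba': in L2? No
  'bb': in L2? No
Intersection = {aa, aaa, abb}
|L1 ∩ L2| = 3

3


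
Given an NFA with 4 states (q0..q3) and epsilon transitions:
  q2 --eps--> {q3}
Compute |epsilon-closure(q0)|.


Starting from q0
Initialize closure = {q0}
q0 has no outgoing epsilon transitions -> nothing to add
Final closure: {q0}
Size = 1

1


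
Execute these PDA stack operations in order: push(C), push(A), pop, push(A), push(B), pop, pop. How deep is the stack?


Tracing stack operations:
  push(C) -> stack = [C], depth=1
  push(A) -> stack = [C,A], depth=2
  pop -> removed A, stack = [C], depth=1
  push(A) -> stack = [C,A], depth=2
  push(B) -> stack = [C,A,B], depth=3
  pop -> removed B, stack = [C,A], depth=2
  pop -> removed A, stack = [C], depth=1
Final depth = 1

1


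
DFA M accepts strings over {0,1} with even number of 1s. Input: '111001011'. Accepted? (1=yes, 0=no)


DFA has 2 states: q_even (start, accept=yes) and q_odd
Processing string '111001011' character by character:
  Position 0: read '1', 1-count=1 -> q_odd
  Position 1: read '1', 1-count=2 -> q_even
  Position 2: read '1', 1-count=3 -> q_odd
  Position 3: read '0', 1-count=3 -> q_odd (no change)
  Position 4: read '0', 1-count=3 -> q_odd (no change)
  Position 5: read '1', 1-count=4 -> q_even
  Position 6: read '0', 1-count=4 -> q_even (no change)
  Position 7: read '1', 1-count=5 -> q_odd
  Position 8: read '1', 1-count=6 -> q_even
Final state: q_even, total 1s = 6 (even); the DFA requires an even count -> accept

1


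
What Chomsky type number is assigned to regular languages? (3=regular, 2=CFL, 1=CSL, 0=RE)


Chomsky hierarchy levels:
  Type 3: Regular (DFA/NFA/regex)
  Type 2: Context-free (PDA)
  Type 1: Context-sensitive
  Type 0: Recursively enumerable (TM)
'regular' corresponds to Type 3

3


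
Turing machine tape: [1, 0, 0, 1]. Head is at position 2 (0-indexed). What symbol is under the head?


Tape: [1, 0, 0, 1]
Positions: 0 1 2 3
Values:    1 0 0 1
Head at position 2
tape[2] = 0

0


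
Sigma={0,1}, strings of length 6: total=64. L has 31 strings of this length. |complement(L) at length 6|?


Alphabet: {0,1}
String length: 6
Total strings of length 6 = 2^6 = 64
Strings in L = 31
Complement = total - |L|
= 64 - 31
= 33

33


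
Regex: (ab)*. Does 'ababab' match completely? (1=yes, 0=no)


Pattern: (ab)*
String: 'ababab'
Pattern requires: zero or more repetitions of 'ab'
Pairs: ['ab', 'ab', 'ab']
All pairs are 'ab'? Yes
Result: 1

1


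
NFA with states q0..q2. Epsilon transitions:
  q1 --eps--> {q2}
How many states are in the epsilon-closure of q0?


Starting from q0
Initialize closure = {q0}
q0 has no outgoing epsilon transitions -> nothing to add
Final closure: {q0}
Size = 1

1


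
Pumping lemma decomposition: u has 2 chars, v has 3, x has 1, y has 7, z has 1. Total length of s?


|s| = |u| + |v| + |x| + |y| + |z|
= 2 + 3 + 1 + 7 + 1
= 5 + 1 + 8
= 6 + 8
= 14

14


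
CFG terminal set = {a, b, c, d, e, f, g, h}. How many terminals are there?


Terminal symbols: a, b, c, d, e, f, g, h
Counting each: a (#1), b (#2), c (#3), d (#4), e (#5), f (#6), g (#7), h (#8)
Total = 8

8


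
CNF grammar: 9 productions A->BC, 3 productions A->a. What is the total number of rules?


CNF allows two rule forms:
  A -> BC (binary): 9 rules
  A -> a (terminal): 3 rules
Total = 9 + 3 = 12

12


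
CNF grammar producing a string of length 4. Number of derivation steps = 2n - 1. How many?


Chomsky Normal Form derivation:
String length n = 4
Each step either:
  - Splits a nonterminal into two (n-1 such steps)
  - Converts a nonterminal to terminal (n such steps)
Total = (n-1) + n = 2n - 1
= 2(4) - 1
= 8 - 1
= 7

7


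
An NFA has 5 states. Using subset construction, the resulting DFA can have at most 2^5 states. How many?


NFA has 5 states
Subset construction: each DFA state = subset of NFA states
Maximum subsets = 2^5
2^5 = 32

32


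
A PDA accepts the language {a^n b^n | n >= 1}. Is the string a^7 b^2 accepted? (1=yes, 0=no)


Language requires equal numbers of a's and b's
PDA pushes for each 'a', pops for each 'b'
Number of a's = 7
Number of b's = 2
7 != 2 -> Reject

0


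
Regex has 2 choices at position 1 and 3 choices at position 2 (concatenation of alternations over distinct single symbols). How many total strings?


First group: 2 alternatives
Second group: 3 alternatives
Concatenation: each choice from group 1 pairs with each from group 2
Total = 2 x 3 = 6

6


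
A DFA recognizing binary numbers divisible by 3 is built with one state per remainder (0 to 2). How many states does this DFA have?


Divisibility by 3 is tracked via the remainder mod 3: 0, 1, ..., 2
The construction assigns one state to each remainder
Number of remainders = 3

3


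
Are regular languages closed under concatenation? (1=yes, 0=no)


Regular languages are closed under all standard operations:
- Union: Yes (product construction)
- Intersection: Yes (product construction)
- Complement: Yes (swap accept/reject)
- Concatenation: Yes (NFA construction)
Operation: concatenation -> Closed

1


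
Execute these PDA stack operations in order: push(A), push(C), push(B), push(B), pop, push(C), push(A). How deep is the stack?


Tracing stack operations:
  push(A) -> stack = [A], depth=1
  push(C) -> stack = [A,C], depth=2
  push(B) -> stack = [A,C,B], depth=3
  push(B) -> stack = [A,C,B,B], depth=4
  pop -> removed B, stack = [A,C,B], depth=3
  push(C) -> stack = [A,C,B,C], depth=4
  push(A) -> stack = [A,C,B,C,A], depth=5
Final depth = 5

5


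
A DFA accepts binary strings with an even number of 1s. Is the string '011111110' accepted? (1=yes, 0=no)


DFA has 2 states: q_even (start, accept=yes) and q_odd
Processing string '011111110' character by character:
  Position 0: read '0', 1-count=0 -> q_even (no change)
  Position 1: read '1', 1-count=1 -> q_odd
  Position 2: read '1', 1-count=2 -> q_even
  Position 3: read '1', 1-count=3 -> q_odd
  Position 4: read '1', 1-count=4 -> q_even
  Position 5: read '1', 1-count=5 -> q_odd
  Position 6: read '1', 1-count=6 -> q_even
  Position 7: read '1', 1-count=7 -> q_odd
  Position 8: read '0', 1-count=7 -> q_odd (no change)
Final state: q_odd, total 1s = 7 (odd); the DFA requires an even count -> reject

0


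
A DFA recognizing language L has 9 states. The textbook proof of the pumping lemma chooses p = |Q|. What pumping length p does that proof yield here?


Pumping lemma for regular languages (standard proof):
Take p = |Q|, the number of DFA states.
Any string of length >= |Q| passes through |Q|+1 states while reading its first |Q| symbols,
so by pigeonhole some state repeats, giving the loop that can be pumped.
Here |Q| = 9
Therefore the proof uses p = 9

9


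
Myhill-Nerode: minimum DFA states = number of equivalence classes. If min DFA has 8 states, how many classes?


Myhill-Nerode theorem:
Number of equivalence classes = number of states in minimal DFA
Minimal DFA states = 8
Therefore equivalence classes = 8

8


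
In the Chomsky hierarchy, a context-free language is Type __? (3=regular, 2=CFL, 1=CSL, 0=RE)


Chomsky hierarchy levels:
  Type 3: Regular (DFA/NFA/regex)
  Type 2: Context-free (PDA)
  Type 1: Context-sensitive
  Type 0: Recursively enumerable (TM)
'context-free' corresponds to Type 2

2


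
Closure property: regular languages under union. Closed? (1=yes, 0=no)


Regular languages are closed under:
- Union (DFA product construction)
- Intersection (DFA product construction)
- Complement (swap accept/reject states)
- Concatenation (NFA construction)
- Kleene star (NFA construction)
union is in this list
Therefore: closed

1


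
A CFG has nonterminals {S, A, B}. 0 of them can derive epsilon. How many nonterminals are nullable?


Nonterminals: {S, A, B}
A nonterminal is nullable if it can derive epsilon
Counting nullable nonterminals: 0
Total nullable = 0

0


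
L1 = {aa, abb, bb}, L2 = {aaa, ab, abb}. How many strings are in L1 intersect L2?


L1 = {aa, abb, bb}
L2 = {aaa, ab, abb}
Checking each string in L1 against L2:
  'aa': in L2? No
  'abb': in L2? Yes
  'bb': in L2? No
Intersection = {abb}
|L1 ∩ L2| = 1

1


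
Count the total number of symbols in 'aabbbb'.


String: 'aabbbb'
Counting characters:
  'a' appears 2 time(s)
  'b' appears 4 time(s)
Total length = 2 + 4 = 6

6


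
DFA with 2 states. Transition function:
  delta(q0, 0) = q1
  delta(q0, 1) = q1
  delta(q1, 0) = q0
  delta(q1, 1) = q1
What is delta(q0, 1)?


Looking up transition function:
delta(q0, 1) in the table
Row: q0, Column: 1
Result: q1

q1


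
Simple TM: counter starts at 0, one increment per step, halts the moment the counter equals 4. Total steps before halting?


Counter starts at 0. Counting sequence:
  Step 1: counter = 1
  Step 2: counter = 2
  Step 3: counter = 3
  Step 4: counter = 4
Counter reached 4 -> halt
Total steps = 4

4


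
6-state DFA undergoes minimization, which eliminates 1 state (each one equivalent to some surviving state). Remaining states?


Original DFA: 6 states
Redundant states removed: 1
Minimized states = original - removed
= 6 - 1
= 5

5


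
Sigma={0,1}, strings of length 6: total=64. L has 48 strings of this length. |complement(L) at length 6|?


Alphabet: {0,1}
String length: 6
Total strings of length 6 = 2^6 = 64
Strings in L = 48
Complement = total - |L|
= 64 - 48
= 16

16


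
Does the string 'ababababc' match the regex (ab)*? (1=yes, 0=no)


Pattern: (ab)*
String: 'ababababc'
Pattern requires: zero or more repetitions of 'ab'
Length 9 is odd -> cannot be (ab)* -> no match
Result: 0

0


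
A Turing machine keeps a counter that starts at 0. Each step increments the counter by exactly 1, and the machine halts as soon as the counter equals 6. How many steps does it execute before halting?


Counter starts at 0. Counting sequence:
  Step 1: counter = 1
  Step 2: counter = 2
  Step 3: counter = 3
  Step 4: counter = 4
  Step 5: counter = 5
  Step 6: counter = 6
Counter reached 6 -> halt
Total steps = 6

6


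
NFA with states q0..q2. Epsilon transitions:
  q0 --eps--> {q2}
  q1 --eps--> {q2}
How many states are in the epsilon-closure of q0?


Starting from q0
Initialize closure = {q0}
Follow epsilon from q0 -> add q2
Final closure: {q0, q2}
Size = 2

2


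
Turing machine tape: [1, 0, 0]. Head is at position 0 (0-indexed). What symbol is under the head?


Tape: [1, 0, 0]
Positions: 0 1 2
Values:    1 0 0
Head at position 0
tape[0] = 1

1


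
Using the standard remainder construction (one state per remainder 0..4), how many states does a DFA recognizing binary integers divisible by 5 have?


Divisibility by 5 is tracked via the remainder mod 5: 0, 1, ..., 4
The construction assigns one state to each remainder
Number of remainders = 5

5


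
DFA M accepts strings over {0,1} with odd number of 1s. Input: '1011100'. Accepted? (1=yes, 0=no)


DFA has 2 states: q_even (start, accept=no) and q_odd
Processing string '1011100' character by character:
  Position 0: read '1', 1-count=1 -> q_odd
  Position 1: read '0', 1-count=1 -> q_odd (no change)
  Position 2: read '1', 1-count=2 -> q_even
  Position 3: read '1', 1-count=3 -> q_odd
  Position 4: read '1', 1-count=4 -> q_even
  Position 5: read '0', 1-count=4 -> q_even (no change)
  Position 6: read '0', 1-count=4 -> q_even (no change)
Final state: q_even, total 1s = 4 (even); the DFA requires an odd count -> reject

0


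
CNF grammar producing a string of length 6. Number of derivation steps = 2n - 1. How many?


Chomsky Normal Form derivation:
String length n = 6
Each step either:
  - Splits a nonterminal into two (n-1 such steps)
  - Converts a nonterminal to terminal (n such steps)
Total = (n-1) + n = 2n - 1
= 2(6) - 1
= 12 - 1
= 11

11


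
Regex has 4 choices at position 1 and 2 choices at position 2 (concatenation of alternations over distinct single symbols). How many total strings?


First group: 4 alternatives
Second group: 2 alternatives
Concatenation: each choice from group 1 pairs with each from group 2
Total = 4 x 2 = 8

8


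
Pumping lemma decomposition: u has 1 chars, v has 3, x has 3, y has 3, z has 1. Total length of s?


|s| = |u| + |v| + |x| + |y| + |z|
= 1 + 3 + 3 + 3 + 1
= 4 + 3 + 4
= 7 + 4
= 11

11


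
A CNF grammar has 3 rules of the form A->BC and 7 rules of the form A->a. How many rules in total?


CNF allows two rule forms:
  A -> BC (binary): 3 rules
  A -> a (terminal): 7 rules
Total = 3 + 7 = 10

10


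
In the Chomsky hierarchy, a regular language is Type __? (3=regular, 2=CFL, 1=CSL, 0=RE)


Chomsky hierarchy levels:
  Type 3: Regular (DFA/NFA/regex)
  Type 2: Context-free (PDA)
  Type 1: Context-sensitive
  Type 0: Recursively enumerable (TM)
'regular' corresponds to Type 3

3


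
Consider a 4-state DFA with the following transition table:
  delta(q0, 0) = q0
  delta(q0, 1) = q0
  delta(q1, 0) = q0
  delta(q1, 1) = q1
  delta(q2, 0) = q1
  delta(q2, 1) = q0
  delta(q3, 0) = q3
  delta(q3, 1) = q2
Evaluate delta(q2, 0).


Looking up transition function:
delta(q2, 0) in the table
Row: q2, Column: 0
Result: q1

q1


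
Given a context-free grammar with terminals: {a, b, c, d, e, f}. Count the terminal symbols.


Terminal symbols: a, b, c, d, e, f
Counting each: a (#1), b (#2), c (#3), d (#4), e (#5), f (#6)
Total = 6

6


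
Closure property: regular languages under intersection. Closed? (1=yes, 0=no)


Regular languages are closed under:
- Union (DFA product construction)
- Intersection (DFA product construction)
- Complement (swap accept/reject states)
- Concatenation (NFA construction)
- Kleene star (NFA construction)
intersection is in this list
Therefore: closed

1


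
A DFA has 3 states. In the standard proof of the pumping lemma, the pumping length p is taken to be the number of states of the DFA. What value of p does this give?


Pumping lemma for regular languages (standard proof):
Take p = |Q|, the number of DFA states.
Any string of length >= |Q| passes through |Q|+1 states while reading its first |Q| symbols,
so by pigeonhole some state repeats, giving the loop that can be pumped.
Here |Q| = 3
Therefore the proof uses p = 3

3


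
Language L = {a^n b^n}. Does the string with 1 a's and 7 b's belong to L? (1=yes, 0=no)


Language requires equal numbers of a's and b's
PDA pushes for each 'a', pops for each 'b'
Number of a's = 1
Number of b's = 7
1 != 7 -> Reject

0


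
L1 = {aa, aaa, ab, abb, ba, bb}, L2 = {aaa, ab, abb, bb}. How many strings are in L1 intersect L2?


L1 = {aa, aaa, ab, abb, ba, bb}
L2 = {aaa, ab, abb, bb}
Checking each string in L1 against L2:
  'aa': in L2? No
  'aaa': in L2? Yes
  'ab': in L2? Yes
  'abb': in L2? Yes
  'ba': in L2? No
  'bb': in L2? Yes
Intersection = {aaa, ab, abb, bb}
|L1 ∩ L2| = 4

4


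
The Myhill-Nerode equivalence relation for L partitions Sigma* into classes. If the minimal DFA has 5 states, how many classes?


Myhill-Nerode theorem:
Number of equivalence classes = number of states in minimal DFA
Minimal DFA states = 5
Therefore equivalence classes = 5

5


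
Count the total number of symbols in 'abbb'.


String: 'abbb'
Counting characters:
  'a' appears 1 time(s)
  'b' appears 3 time(s)
Total length = 1 + 3 = 4

4


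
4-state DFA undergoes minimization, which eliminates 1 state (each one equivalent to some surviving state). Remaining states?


Original DFA: 4 states
Redundant states removed: 1
Minimized states = original - removed
= 4 - 1
= 3

3


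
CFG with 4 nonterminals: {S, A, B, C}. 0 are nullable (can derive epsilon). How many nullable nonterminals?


Nonterminals: {S, A, B, C}
A nonterminal is nullable if it can derive epsilon
Counting nullable nonterminals: 0
Total nullable = 0

0


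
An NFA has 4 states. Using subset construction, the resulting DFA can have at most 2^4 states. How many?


NFA has 4 states
Subset construction: each DFA state = subset of NFA states
Maximum subsets = 2^4
2^4 = 16

16


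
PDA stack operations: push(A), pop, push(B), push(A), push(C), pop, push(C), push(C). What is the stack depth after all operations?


Tracing stack operations:
  push(A) -> stack = [A], depth=1
  pop -> removed A, stack = [], depth=0
  push(B) -> stack = [B], depth=1
  push(A) -> stack = [B,A], depth=2
  push(C) -> stack = [B,A,C], depth=3
  pop -> removed C, stack = [B,A], depth=2
  push(C) -> stack = [B,A,C], depth=3
  push(C) -> stack = [B,A,C,C], depth=4
Final depth = 4

4


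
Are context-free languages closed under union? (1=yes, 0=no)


CFL closure properties:
  Closed under: union, concatenation, Kleene star
  NOT closed under: intersection, complement
Operation 'union' is in closed list -> Yes (closed)

1


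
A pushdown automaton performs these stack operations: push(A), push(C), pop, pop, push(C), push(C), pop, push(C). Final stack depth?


Tracing stack operations:
  push(A) -> stack = [A], depth=1
  push(C) -> stack = [A,C], depth=2
  pop -> removed C, stack = [A], depth=1
  pop -> removed A, stack = [], depth=0
  push(C) -> stack = [C], depth=1
  push(C) -> stack = [C,C], depth=2
  pop -> removed C, stack = [C], depth=1
  push(C) -> stack = [C,C], depth=2
Final depth = 2

2


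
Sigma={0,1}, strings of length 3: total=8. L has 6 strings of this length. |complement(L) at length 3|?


Alphabet: {0,1}
String length: 3
Total strings of length 3 = 2^3 = 8
Strings in L = 6
Complement = total - |L|
= 8 - 6
= 2

2


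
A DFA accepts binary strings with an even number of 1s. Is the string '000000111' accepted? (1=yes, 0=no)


DFA has 2 states: q_even (start, accept=yes) and q_odd
Processing string '000000111' character by character:
  Position 0: read '0', 1-count=0 -> q_even (no change)
  Position 1: read '0', 1-count=0 -> q_even (no change)
  Position 2: read '0', 1-count=0 -> q_even (no change)
  Position 3: read '0', 1-count=0 -> q_even (no change)
  Position 4: read '0', 1-count=0 -> q_even (no change)
  Position 5: read '0', 1-count=0 -> q_even (no change)
  Position 6: read '1', 1-count=1 -> q_odd
  Position 7: read '1', 1-count=2 -> q_even
  Position 8: read '1', 1-count=3 -> q_odd
Final state: q_odd, total 1s = 3 (odd); the DFA requires an even count -> reject

0


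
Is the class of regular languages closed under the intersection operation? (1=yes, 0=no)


Regular languages are closed under:
- Union (DFA product construction)
- Intersection (DFA product construction)
- Complement (swap accept/reject states)
- Concatenation (NFA construction)
- Kleene star (NFA construction)
intersection is in this list
Therefore: closed

1


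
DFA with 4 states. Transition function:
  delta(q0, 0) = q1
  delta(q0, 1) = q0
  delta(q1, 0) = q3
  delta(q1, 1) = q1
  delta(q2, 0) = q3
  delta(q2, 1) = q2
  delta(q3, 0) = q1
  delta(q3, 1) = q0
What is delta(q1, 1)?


Looking up transition function:
delta(q1, 1) in the table
Row: q1, Column: 1
Result: q1

q1


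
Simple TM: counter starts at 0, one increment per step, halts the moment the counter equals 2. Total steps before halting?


Counter starts at 0. Counting sequence:
  Step 1: counter = 1
  Step 2: counter = 2
Counter reached 2 -> halt
Total steps = 2

2


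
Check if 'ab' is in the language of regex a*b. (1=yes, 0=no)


Pattern: a*b
String: 'ab'
Pattern requires: zero or more 'a's followed by exactly one 'b'
Found 1 leading 'a's
Remaining: 'b'
Remaining is exactly 'b' -> match
Result: 1

1


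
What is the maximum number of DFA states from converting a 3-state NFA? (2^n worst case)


NFA has 3 states
Subset construction: each DFA state = subset of NFA states
Maximum subsets = 2^3
2^3 = 8

8


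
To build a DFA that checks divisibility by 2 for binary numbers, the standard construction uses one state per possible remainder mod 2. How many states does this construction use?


Divisibility by 2 is tracked via the remainder mod 2: 0, 1, ..., 1
The construction assigns one state to each remainder
Number of remainders = 2

2


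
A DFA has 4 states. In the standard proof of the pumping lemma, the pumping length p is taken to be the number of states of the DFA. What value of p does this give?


Pumping lemma for regular languages (standard proof):
Take p = |Q|, the number of DFA states.
Any string of length >= |Q| passes through |Q|+1 states while reading its first |Q| symbols,
so by pigeonhole some state repeats, giving the loop that can be pumped.
Here |Q| = 4
Therefore the proof uses p = 4

4


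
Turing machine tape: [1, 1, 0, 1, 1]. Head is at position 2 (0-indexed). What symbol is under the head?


Tape: [1, 1, 0, 1, 1]
Positions: 0 1 2 3 4
Values:    1 1 0 1 1
Head at position 2
tape[2] = 0

0


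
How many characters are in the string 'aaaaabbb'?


String: 'aaaaabbb'
Counting characters:
  'a' appears 5 time(s)
  'b' appears 3 time(s)
Total length = 5 + 3 = 8

8


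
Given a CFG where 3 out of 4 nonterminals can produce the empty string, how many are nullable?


Nonterminals: {S, A, B, C}
A nonterminal is nullable if it can derive epsilon
Counting nullable nonterminals: 3
Total nullable = 3

3
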